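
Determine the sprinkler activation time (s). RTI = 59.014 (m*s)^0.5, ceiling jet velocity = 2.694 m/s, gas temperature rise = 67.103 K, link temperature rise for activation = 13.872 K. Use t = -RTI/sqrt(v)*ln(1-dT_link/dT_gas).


dT_link/dT_gas = 0.20673
ln(1 - 0.20673) = -0.23159
t = -59.014 / sqrt(2.694) * -0.23159 = 8.3267 s

8.3267 s


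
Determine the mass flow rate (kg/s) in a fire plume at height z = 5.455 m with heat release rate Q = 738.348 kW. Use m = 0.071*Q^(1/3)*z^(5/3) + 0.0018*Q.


Q^(1/3) = 9.0383
z^(5/3) = 16.904
First term = 0.071 * 9.0383 * 16.904 = 10.848
Second term = 0.0018 * 738.348 = 1.3290
m = 12.177 kg/s

12.177 kg/s


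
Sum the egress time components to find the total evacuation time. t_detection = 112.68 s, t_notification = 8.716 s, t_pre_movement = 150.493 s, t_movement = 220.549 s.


Total = 112.68 + 8.716 + 150.493 + 220.549 = 492.438 s

492.438 s


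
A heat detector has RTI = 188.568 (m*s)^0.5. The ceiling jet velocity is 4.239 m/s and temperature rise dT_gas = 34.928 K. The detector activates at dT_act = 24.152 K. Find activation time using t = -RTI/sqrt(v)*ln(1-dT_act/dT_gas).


dT_act/dT_gas = 0.69148
ln(1 - 0.69148) = -1.1760
t = -188.568 / sqrt(4.239) * -1.1760 = 107.70 s

107.70 s


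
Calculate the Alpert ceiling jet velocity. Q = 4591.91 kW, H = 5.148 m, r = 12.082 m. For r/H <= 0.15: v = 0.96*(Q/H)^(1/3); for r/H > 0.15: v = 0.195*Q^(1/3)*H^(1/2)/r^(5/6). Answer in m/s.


r/H = 12.082 / 5.148 = 2.3469
r/H > 0.15, so v = 0.195*Q^(1/3)*H^(1/2)/r^(5/6)
Q^(1/3) = 16.621
H^(1/2) = 2.2689
r^(5/6) = 7.9759
v = 0.195 * 16.621 * 2.2689 / 7.9759 = 0.92201 m/s

0.92201 m/s


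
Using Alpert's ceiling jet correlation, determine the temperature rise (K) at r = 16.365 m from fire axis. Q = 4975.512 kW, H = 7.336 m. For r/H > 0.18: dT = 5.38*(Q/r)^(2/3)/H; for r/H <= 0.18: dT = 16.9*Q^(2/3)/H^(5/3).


r/H = 16.365 / 7.336 = 2.2308
r/H > 0.18, so dT = 5.38*(Q/r)^(2/3)/H
Q/r = 304.03
(Q/r)^(2/3) = 45.215
dT = 5.38 * 45.215 / 7.336 = 33.159 K

33.159 K


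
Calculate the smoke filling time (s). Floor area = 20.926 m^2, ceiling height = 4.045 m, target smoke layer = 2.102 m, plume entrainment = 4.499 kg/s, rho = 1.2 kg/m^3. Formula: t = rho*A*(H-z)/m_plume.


H - z = 1.943 m
t = 1.2 * 20.926 * 1.943 / 4.499 = 10.845 s

10.845 s


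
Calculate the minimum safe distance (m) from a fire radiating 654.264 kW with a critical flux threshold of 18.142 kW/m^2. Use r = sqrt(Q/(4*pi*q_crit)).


4*pi*q_crit = 227.98
Q/(4*pi*q_crit) = 2.8698
r = sqrt(2.8698) = 1.6941 m

1.6941 m


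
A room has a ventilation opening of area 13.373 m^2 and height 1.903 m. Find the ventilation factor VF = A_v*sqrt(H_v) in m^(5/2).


sqrt(H_v) = 1.3795
VF = 13.373 * 1.3795 = 18.448 m^(5/2)

18.448 m^(5/2)


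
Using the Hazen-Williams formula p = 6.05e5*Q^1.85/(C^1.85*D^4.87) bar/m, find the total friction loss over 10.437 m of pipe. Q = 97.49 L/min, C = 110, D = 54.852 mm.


Q^1.85 = 4781.6
C^1.85 = 5978.3
D^4.87 = 2.9503e+08
p/m = 0.0016402 bar/m
p_total = 0.0016402 * 10.437 = 0.017118 bar

0.017118 bar


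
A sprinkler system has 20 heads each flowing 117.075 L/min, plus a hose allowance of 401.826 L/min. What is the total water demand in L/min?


Sprinkler demand = 20 * 117.075 = 2341.5 L/min
Total = 2341.5 + 401.826 = 2743.326 L/min

2743.326 L/min


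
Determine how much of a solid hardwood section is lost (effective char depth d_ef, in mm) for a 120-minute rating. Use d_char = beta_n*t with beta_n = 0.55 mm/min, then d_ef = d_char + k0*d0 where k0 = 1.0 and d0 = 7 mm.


d_char = 0.55 * 120 = 66 mm
d_ef = 66 + 1.0*7 = 73 mm

73 mm


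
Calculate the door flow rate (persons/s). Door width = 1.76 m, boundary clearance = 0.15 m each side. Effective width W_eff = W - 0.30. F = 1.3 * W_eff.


W_eff = 1.76 - 0.30 = 1.46 m
F = 1.3 * 1.46 = 1.898 persons/s

1.898 persons/s


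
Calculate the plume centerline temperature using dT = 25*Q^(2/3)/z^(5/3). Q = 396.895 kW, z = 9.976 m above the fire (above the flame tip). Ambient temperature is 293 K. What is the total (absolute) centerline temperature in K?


Q^(2/3) = 54.007
z^(5/3) = 46.230
dT = 25 * 54.007 / 46.230 = 29.205 K
T = 293 + 29.205 = 322.21 K

322.21 K


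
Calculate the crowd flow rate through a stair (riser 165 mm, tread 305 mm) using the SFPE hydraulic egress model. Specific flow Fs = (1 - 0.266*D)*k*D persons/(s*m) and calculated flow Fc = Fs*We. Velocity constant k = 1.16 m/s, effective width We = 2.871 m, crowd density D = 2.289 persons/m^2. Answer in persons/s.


1 - 0.266*D = 1 - 0.266*2.289 = 0.39113
Fs = 0.39113 * 1.16 * 2.289 = 1.0385 persons/(s*m)
Fc = 1.0385 * 2.871 = 2.9816 persons/s

2.9816 persons/s


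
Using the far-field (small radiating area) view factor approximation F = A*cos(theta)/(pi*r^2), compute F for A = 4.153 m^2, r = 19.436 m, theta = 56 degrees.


cos(56 deg) = 0.55919
pi*r^2 = 1186.8
F = 4.153 * 0.55919 / 1186.8 = 0.0019569

0.0019569


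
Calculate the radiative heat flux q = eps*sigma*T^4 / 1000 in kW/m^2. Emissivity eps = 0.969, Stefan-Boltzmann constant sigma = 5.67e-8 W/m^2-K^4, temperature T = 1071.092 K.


T^4 = 1.3162e+12
q = 0.969 * 5.67e-8 * 1.3162e+12 / 1000 = 72.313 kW/m^2

72.313 kW/m^2


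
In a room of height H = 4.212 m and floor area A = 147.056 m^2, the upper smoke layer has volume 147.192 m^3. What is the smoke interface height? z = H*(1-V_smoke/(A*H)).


V/(A*H) = 0.23764
1 - 0.23764 = 0.76236
z = 4.212 * 0.76236 = 3.2111 m

3.2111 m


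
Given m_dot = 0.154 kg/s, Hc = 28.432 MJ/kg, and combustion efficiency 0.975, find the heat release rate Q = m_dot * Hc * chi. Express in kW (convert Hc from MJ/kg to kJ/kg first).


Hc = 28.432 MJ/kg = 28.432 * 1000 kJ/kg = 28432 kJ/kg
Q = 0.154 kg/s * 28432 kJ/kg * 0.975 = 4269.1 kW

4269.1 kW


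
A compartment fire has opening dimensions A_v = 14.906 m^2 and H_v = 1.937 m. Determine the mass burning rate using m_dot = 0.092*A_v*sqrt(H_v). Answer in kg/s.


sqrt(H_v) = 1.3918
m_dot = 0.092 * 14.906 * 1.3918 = 1.9086 kg/s

1.9086 kg/s


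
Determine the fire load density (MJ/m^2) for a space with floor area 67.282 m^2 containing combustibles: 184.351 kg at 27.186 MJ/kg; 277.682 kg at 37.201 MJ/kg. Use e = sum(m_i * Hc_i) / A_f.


Total energy = 184.351*27.186 + 277.682*37.201
= 5011.766 + 10330.05
= 15341.81 MJ
e = 15341.81 / 67.282 = 228.02 MJ/m^2

228.02 MJ/m^2


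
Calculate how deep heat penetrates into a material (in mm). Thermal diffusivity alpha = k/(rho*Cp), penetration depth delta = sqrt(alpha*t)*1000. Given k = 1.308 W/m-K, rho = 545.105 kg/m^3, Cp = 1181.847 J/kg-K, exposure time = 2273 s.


alpha = 1.308 / (545.105 * 1181.847) = 2.0303e-06 m^2/s
alpha * t = 0.0046149
delta = sqrt(0.0046149) * 1000 = 67.933 mm

67.933 mm


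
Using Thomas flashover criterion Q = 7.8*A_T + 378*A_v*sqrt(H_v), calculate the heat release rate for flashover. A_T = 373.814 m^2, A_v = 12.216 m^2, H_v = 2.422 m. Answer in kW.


7.8*A_T = 2915.7
sqrt(H_v) = 1.5563
378*A_v*sqrt(H_v) = 7186.3
Q = 2915.7 + 7186.3 = 10102 kW

10102 kW


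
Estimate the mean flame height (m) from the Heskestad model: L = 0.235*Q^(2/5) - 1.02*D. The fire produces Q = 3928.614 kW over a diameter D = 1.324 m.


Q^(2/5) = 27.397
0.235 * Q^(2/5) = 6.4382
1.02 * D = 1.3505
L = 5.0877 m

5.0877 m


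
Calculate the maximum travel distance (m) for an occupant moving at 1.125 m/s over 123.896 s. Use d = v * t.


d = 1.125 * 123.896 = 139.383 m

139.383 m


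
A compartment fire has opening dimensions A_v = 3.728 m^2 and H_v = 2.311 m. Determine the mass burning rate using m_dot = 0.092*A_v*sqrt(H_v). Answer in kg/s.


sqrt(H_v) = 1.5202
m_dot = 0.092 * 3.728 * 1.5202 = 0.52139 kg/s

0.52139 kg/s


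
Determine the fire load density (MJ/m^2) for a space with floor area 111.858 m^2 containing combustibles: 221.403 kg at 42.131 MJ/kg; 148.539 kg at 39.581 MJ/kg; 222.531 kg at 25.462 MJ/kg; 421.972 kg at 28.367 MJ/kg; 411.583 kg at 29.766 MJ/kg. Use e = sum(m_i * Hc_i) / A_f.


Total energy = 221.403*42.131 + 148.539*39.581 + 222.531*25.462 + 421.972*28.367 + 411.583*29.766
= 9327.930 + 5879.322 + 5666.084 + 11970.08 + 12251.18
= 45094.60 MJ
e = 45094.60 / 111.858 = 403.14 MJ/m^2

403.14 MJ/m^2


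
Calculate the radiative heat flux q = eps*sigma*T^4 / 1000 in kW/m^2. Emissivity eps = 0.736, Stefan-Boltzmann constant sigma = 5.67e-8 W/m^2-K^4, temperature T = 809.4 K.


T^4 = 4.2919e+11
q = 0.736 * 5.67e-8 * 4.2919e+11 / 1000 = 17.911 kW/m^2

17.911 kW/m^2


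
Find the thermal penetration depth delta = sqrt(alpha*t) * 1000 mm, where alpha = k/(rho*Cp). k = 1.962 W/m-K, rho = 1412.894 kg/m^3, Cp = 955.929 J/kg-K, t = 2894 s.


alpha = 1.962 / (1412.894 * 955.929) = 1.4527e-06 m^2/s
alpha * t = 0.0042040
delta = sqrt(0.0042040) * 1000 = 64.838 mm

64.838 mm


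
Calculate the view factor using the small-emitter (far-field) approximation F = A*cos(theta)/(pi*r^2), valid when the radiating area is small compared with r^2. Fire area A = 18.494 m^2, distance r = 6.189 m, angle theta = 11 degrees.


cos(11 deg) = 0.98163
pi*r^2 = 120.33
F = 18.494 * 0.98163 / 120.33 = 0.15086

0.15086


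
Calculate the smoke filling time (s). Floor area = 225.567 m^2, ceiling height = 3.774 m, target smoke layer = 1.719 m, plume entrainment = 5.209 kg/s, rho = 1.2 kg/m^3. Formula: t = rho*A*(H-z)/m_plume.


H - z = 2.055 m
t = 1.2 * 225.567 * 2.055 / 5.209 = 106.79 s

106.79 s


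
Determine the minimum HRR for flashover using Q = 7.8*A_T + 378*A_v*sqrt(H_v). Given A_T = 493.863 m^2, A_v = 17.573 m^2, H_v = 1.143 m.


7.8*A_T = 3852.1
sqrt(H_v) = 1.0691
378*A_v*sqrt(H_v) = 7101.7
Q = 3852.1 + 7101.7 = 10954 kW

10954 kW


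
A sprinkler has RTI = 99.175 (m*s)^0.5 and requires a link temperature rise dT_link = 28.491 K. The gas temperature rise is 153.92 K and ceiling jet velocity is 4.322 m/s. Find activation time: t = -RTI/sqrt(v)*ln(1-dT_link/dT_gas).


dT_link/dT_gas = 0.18510
ln(1 - 0.18510) = -0.20469
t = -99.175 / sqrt(4.322) * -0.20469 = 9.7648 s

9.7648 s


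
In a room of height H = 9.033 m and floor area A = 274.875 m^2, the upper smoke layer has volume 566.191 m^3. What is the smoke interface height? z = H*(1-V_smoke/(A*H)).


V/(A*H) = 0.22803
1 - 0.22803 = 0.77197
z = 9.033 * 0.77197 = 6.9732 m

6.9732 m


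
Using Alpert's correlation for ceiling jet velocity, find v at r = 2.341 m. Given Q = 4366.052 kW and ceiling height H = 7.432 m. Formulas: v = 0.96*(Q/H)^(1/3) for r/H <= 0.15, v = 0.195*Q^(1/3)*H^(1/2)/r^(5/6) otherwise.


r/H = 2.341 / 7.432 = 0.31499
r/H > 0.15, so v = 0.195*Q^(1/3)*H^(1/2)/r^(5/6)
Q^(1/3) = 16.344
H^(1/2) = 2.7262
r^(5/6) = 2.0316
v = 0.195 * 16.344 * 2.7262 / 2.0316 = 4.2768 m/s

4.2768 m/s


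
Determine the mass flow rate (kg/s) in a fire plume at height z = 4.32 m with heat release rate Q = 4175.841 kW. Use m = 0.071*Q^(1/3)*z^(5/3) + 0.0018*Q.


Q^(1/3) = 16.103
z^(5/3) = 11.459
First term = 0.071 * 16.103 * 11.459 = 13.101
Second term = 0.0018 * 4175.841 = 7.5165
m = 20.618 kg/s

20.618 kg/s


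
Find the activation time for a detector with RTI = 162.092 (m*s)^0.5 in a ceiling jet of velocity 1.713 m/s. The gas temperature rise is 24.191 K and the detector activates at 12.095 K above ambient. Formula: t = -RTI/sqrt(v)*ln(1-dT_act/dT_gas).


dT_act/dT_gas = 0.49998
ln(1 - 0.49998) = -0.69311
t = -162.092 / sqrt(1.713) * -0.69311 = 85.839 s

85.839 s


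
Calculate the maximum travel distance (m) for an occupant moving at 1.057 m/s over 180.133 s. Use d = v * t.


d = 1.057 * 180.133 = 190.40 m

190.40 m


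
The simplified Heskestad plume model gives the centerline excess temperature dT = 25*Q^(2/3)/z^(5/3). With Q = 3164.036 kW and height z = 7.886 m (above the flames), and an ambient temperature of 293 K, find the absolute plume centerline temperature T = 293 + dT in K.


Q^(2/3) = 215.52
z^(5/3) = 31.244
dT = 25 * 215.52 / 31.244 = 172.45 K
T = 293 + 172.45 = 465.45 K

465.45 K


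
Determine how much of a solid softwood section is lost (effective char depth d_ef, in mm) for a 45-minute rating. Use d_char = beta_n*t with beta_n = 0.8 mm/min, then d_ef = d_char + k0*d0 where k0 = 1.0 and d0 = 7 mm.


d_char = 0.8 * 45 = 36 mm
d_ef = 36 + 1.0*7 = 43 mm

43 mm


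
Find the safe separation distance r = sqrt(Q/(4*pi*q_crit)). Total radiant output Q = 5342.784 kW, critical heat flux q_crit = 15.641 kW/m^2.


4*pi*q_crit = 196.55
Q/(4*pi*q_crit) = 27.183
r = sqrt(27.183) = 5.2137 m

5.2137 m


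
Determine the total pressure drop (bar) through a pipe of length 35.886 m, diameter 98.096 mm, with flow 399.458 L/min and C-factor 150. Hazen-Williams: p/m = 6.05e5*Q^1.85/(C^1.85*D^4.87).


Q^1.85 = 64971
C^1.85 = 10611
D^4.87 = 5.0043e+09
p/m = 0.00074023 bar/m
p_total = 0.00074023 * 35.886 = 0.026564 bar

0.026564 bar


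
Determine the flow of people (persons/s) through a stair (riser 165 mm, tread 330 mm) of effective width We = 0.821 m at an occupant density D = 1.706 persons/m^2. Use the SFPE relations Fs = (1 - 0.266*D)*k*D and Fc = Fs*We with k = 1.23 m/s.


1 - 0.266*D = 1 - 0.266*1.706 = 0.54620
Fs = 0.54620 * 1.23 * 1.706 = 1.1461 persons/(s*m)
Fc = 1.1461 * 0.821 = 0.94098 persons/s

0.94098 persons/s


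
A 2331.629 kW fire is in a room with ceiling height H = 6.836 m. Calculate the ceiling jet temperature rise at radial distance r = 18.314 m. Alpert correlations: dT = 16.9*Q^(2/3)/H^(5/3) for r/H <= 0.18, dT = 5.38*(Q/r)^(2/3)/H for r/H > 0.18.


r/H = 18.314 / 6.836 = 2.6791
r/H > 0.18, so dT = 5.38*(Q/r)^(2/3)/H
Q/r = 127.31
(Q/r)^(2/3) = 25.308
dT = 5.38 * 25.308 / 6.836 = 19.917 K

19.917 K


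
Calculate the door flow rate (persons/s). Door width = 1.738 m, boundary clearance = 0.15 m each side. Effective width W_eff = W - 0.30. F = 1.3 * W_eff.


W_eff = 1.738 - 0.30 = 1.438 m
F = 1.3 * 1.438 = 1.8694 persons/s

1.8694 persons/s


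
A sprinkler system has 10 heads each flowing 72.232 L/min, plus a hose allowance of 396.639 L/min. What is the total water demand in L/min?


Sprinkler demand = 10 * 72.232 = 722.32 L/min
Total = 722.32 + 396.639 = 1118.959 L/min

1118.959 L/min


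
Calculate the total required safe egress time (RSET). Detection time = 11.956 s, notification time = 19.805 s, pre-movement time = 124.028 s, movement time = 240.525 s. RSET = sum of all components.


Total = 11.956 + 19.805 + 124.028 + 240.525 = 396.314 s

396.314 s


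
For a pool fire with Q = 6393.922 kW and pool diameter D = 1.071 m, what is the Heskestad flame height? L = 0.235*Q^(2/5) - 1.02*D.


Q^(2/5) = 33.289
0.235 * Q^(2/5) = 7.8230
1.02 * D = 1.0924
L = 6.7306 m

6.7306 m


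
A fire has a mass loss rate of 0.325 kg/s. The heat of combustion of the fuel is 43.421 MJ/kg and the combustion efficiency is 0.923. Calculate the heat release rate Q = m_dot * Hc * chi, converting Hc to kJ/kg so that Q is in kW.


Hc = 43.421 MJ/kg = 43.421 * 1000 kJ/kg = 43421 kJ/kg
Q = 0.325 kg/s * 43421 kJ/kg * 0.923 = 13025 kW

13025 kW


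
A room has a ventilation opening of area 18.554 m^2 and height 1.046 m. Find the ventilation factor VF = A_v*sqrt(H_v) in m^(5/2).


sqrt(H_v) = 1.0227
VF = 18.554 * 1.0227 = 18.976 m^(5/2)

18.976 m^(5/2)


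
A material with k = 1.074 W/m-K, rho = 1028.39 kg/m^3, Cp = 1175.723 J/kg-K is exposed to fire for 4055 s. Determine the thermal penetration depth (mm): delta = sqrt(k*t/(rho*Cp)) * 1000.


alpha = 1.074 / (1028.39 * 1175.723) = 8.8826e-07 m^2/s
alpha * t = 0.0036019
delta = sqrt(0.0036019) * 1000 = 60.016 mm

60.016 mm


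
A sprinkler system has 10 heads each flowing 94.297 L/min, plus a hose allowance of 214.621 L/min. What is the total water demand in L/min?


Sprinkler demand = 10 * 94.297 = 942.97 L/min
Total = 942.97 + 214.621 = 1157.591 L/min

1157.591 L/min


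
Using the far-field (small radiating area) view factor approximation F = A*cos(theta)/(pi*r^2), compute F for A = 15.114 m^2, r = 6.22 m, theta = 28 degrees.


cos(28 deg) = 0.88295
pi*r^2 = 121.54
F = 15.114 * 0.88295 / 121.54 = 0.10980

0.10980


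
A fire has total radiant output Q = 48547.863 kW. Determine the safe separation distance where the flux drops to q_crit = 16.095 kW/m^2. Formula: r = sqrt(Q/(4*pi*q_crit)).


4*pi*q_crit = 202.26
Q/(4*pi*q_crit) = 240.03
r = sqrt(240.03) = 15.493 m

15.493 m


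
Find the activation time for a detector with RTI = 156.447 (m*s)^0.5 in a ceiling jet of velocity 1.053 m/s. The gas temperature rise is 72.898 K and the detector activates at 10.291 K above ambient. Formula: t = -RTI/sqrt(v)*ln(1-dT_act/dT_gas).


dT_act/dT_gas = 0.14117
ln(1 - 0.14117) = -0.15218
t = -156.447 / sqrt(1.053) * -0.15218 = 23.202 s

23.202 s


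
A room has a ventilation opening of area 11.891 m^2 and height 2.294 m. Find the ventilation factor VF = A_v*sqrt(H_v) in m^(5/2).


sqrt(H_v) = 1.5146
VF = 11.891 * 1.5146 = 18.010 m^(5/2)

18.010 m^(5/2)


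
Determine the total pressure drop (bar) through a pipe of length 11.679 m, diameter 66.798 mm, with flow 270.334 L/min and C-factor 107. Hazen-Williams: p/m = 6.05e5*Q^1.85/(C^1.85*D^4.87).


Q^1.85 = 31551
C^1.85 = 5680.2
D^4.87 = 7.7019e+08
p/m = 0.0043633 bar/m
p_total = 0.0043633 * 11.679 = 0.050959 bar

0.050959 bar


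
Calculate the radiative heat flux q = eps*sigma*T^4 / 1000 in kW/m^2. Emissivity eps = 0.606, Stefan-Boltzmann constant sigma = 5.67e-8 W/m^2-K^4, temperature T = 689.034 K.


T^4 = 2.2540e+11
q = 0.606 * 5.67e-8 * 2.2540e+11 / 1000 = 7.7449 kW/m^2

7.7449 kW/m^2


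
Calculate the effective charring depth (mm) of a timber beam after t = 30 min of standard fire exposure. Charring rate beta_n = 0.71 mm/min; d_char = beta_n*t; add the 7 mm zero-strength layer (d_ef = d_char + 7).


d_char = 0.71 * 30 = 21.3 mm
d_ef = 21.3 + 1.0*7 = 28.3 mm

28.3 mm


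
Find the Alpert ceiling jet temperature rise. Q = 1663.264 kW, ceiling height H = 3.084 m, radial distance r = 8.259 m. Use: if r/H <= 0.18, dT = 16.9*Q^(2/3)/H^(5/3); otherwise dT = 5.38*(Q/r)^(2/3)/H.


r/H = 8.259 / 3.084 = 2.6780
r/H > 0.18, so dT = 5.38*(Q/r)^(2/3)/H
Q/r = 201.39
(Q/r)^(2/3) = 34.358
dT = 5.38 * 34.358 / 3.084 = 59.936 K

59.936 K


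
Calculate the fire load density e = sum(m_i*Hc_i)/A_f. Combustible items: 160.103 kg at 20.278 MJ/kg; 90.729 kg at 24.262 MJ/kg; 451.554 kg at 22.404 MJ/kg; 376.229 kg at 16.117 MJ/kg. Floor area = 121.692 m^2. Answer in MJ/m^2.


Total energy = 160.103*20.278 + 90.729*24.262 + 451.554*22.404 + 376.229*16.117
= 3246.569 + 2201.267 + 10116.62 + 6063.683
= 21628.13 MJ
e = 21628.13 / 121.692 = 177.73 MJ/m^2

177.73 MJ/m^2


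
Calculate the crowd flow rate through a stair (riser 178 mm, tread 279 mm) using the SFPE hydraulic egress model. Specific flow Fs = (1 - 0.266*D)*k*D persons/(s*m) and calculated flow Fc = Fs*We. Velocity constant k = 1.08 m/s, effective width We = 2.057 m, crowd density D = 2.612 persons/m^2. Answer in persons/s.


1 - 0.266*D = 1 - 0.266*2.612 = 0.30521
Fs = 0.30521 * 1.08 * 2.612 = 0.86098 persons/(s*m)
Fc = 0.86098 * 2.057 = 1.7710 persons/s

1.7710 persons/s


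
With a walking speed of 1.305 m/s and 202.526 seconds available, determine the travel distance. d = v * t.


d = 1.305 * 202.526 = 264.30 m

264.30 m


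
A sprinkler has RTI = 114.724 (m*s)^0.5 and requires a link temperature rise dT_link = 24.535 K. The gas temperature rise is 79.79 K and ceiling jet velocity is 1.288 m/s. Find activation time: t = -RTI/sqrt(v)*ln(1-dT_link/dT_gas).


dT_link/dT_gas = 0.30749
ln(1 - 0.30749) = -0.36744
t = -114.724 / sqrt(1.288) * -0.36744 = 37.143 s

37.143 s


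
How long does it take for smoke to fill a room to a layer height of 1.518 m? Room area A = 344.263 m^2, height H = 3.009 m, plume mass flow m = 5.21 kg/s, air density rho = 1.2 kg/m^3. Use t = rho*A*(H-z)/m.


H - z = 1.491 m
t = 1.2 * 344.263 * 1.491 / 5.21 = 118.23 s

118.23 s


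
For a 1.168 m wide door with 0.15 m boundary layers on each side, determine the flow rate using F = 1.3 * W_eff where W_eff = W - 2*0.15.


W_eff = 1.168 - 0.30 = 0.868 m
F = 1.3 * 0.868 = 1.1284 persons/s

1.1284 persons/s


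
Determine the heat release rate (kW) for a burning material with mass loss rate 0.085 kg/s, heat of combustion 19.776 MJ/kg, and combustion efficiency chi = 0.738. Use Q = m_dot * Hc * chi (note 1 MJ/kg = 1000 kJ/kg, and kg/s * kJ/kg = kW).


Hc = 19.776 MJ/kg = 19.776 * 1000 kJ/kg = 19776 kJ/kg
Q = 0.085 kg/s * 19776 kJ/kg * 0.738 = 1240.5 kW

1240.5 kW


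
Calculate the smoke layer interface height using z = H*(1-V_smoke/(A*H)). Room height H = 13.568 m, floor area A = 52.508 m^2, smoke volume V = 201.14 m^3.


V/(A*H) = 0.28233
1 - 0.28233 = 0.71767
z = 13.568 * 0.71767 = 9.7373 m

9.7373 m


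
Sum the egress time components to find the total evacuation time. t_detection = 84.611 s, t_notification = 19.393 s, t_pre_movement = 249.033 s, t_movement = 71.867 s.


Total = 84.611 + 19.393 + 249.033 + 71.867 = 424.904 s

424.904 s


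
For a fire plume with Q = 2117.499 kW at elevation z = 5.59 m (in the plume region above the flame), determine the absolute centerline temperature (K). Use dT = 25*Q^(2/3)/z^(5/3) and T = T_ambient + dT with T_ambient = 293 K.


Q^(2/3) = 164.90
z^(5/3) = 17.607
dT = 25 * 164.90 / 17.607 = 234.14 K
T = 293 + 234.14 = 527.14 K

527.14 K


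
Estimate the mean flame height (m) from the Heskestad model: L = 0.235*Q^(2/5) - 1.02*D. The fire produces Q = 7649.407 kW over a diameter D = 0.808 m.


Q^(2/5) = 35.764
0.235 * Q^(2/5) = 8.4046
1.02 * D = 0.82416
L = 7.5805 m

7.5805 m


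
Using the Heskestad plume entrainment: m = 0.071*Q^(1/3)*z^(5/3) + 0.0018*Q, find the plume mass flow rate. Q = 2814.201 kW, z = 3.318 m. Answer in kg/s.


Q^(1/3) = 14.118
z^(5/3) = 7.3812
First term = 0.071 * 14.118 * 7.3812 = 7.3990
Second term = 0.0018 * 2814.201 = 5.0656
m = 12.465 kg/s

12.465 kg/s


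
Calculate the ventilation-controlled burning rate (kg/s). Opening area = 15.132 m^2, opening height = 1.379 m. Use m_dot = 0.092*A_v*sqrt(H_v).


sqrt(H_v) = 1.1743
m_dot = 0.092 * 15.132 * 1.1743 = 1.6348 kg/s

1.6348 kg/s


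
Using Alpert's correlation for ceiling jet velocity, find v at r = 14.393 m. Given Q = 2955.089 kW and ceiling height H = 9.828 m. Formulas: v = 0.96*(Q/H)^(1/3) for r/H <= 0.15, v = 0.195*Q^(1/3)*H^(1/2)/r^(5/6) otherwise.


r/H = 14.393 / 9.828 = 1.4645
r/H > 0.15, so v = 0.195*Q^(1/3)*H^(1/2)/r^(5/6)
Q^(1/3) = 14.350
H^(1/2) = 3.1350
r^(5/6) = 9.2284
v = 0.195 * 14.350 * 3.1350 / 9.2284 = 0.95060 m/s

0.95060 m/s


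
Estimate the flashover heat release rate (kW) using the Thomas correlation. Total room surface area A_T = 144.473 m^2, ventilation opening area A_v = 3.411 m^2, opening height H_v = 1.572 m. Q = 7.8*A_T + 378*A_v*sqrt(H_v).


7.8*A_T = 1126.9
sqrt(H_v) = 1.2538
378*A_v*sqrt(H_v) = 1616.6
Q = 1126.9 + 1616.6 = 2743.5 kW

2743.5 kW


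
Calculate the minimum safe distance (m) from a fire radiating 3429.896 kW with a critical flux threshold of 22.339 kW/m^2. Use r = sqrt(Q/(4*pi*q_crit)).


4*pi*q_crit = 280.72
Q/(4*pi*q_crit) = 12.218
r = sqrt(12.218) = 3.4955 m

3.4955 m


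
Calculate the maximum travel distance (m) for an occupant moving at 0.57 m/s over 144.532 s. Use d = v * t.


d = 0.57 * 144.532 = 82.383 m

82.383 m


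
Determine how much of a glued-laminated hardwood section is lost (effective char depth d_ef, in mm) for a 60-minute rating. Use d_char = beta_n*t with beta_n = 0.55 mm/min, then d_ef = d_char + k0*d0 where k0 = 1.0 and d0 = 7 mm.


d_char = 0.55 * 60 = 33 mm
d_ef = 33 + 1.0*7 = 40 mm

40 mm


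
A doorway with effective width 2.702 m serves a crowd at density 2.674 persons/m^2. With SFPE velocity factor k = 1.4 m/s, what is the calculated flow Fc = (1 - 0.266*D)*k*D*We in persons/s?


1 - 0.266*D = 1 - 0.266*2.674 = 0.28872
Fs = 0.28872 * 1.4 * 2.674 = 1.0808 persons/(s*m)
Fc = 1.0808 * 2.702 = 2.9204 persons/s

2.9204 persons/s


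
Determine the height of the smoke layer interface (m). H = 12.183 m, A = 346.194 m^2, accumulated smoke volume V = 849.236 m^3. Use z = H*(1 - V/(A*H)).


V/(A*H) = 0.20135
1 - 0.20135 = 0.79865
z = 12.183 * 0.79865 = 9.7299 m

9.7299 m


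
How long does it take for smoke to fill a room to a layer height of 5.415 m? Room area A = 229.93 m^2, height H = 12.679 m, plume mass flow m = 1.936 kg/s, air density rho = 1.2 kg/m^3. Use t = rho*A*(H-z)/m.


H - z = 7.264 m
t = 1.2 * 229.93 * 7.264 / 1.936 = 1035.3 s

1035.3 s


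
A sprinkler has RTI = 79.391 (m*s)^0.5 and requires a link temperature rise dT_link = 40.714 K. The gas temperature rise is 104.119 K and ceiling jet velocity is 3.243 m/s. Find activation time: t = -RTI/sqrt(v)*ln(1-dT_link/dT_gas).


dT_link/dT_gas = 0.39103
ln(1 - 0.39103) = -0.49599
t = -79.391 / sqrt(3.243) * -0.49599 = 21.866 s

21.866 s


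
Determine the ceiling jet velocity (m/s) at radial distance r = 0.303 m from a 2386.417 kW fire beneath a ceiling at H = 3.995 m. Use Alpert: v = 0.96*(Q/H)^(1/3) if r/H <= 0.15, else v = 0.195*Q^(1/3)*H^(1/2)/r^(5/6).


r/H = 0.303 / 3.995 = 0.075845
r/H <= 0.15, so v = 0.96*(Q/H)^(1/3)
Q/H = 597.35
(Q/H)^(1/3) = 8.4219
v = 0.96 * 8.4219 = 8.0850 m/s

8.0850 m/s


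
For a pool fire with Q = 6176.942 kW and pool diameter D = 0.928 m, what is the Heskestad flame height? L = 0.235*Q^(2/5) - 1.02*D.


Q^(2/5) = 32.833
0.235 * Q^(2/5) = 7.7157
1.02 * D = 0.94656
L = 6.7692 m

6.7692 m


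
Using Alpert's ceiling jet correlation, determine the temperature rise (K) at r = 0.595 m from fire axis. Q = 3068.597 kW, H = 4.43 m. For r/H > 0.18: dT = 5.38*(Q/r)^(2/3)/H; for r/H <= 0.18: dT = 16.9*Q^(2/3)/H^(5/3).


r/H = 0.595 / 4.43 = 0.13431
r/H <= 0.18, so dT = 16.9*Q^(2/3)/H^(5/3)
Q^(2/3) = 211.17
H^(5/3) = 11.949
dT = 16.9 * 211.17 / 11.949 = 298.66 K

298.66 K


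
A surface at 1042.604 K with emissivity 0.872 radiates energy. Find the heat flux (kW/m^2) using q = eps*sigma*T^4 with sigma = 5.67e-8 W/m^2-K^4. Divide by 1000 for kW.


T^4 = 1.1816e+12
q = 0.872 * 5.67e-8 * 1.1816e+12 / 1000 = 58.422 kW/m^2

58.422 kW/m^2


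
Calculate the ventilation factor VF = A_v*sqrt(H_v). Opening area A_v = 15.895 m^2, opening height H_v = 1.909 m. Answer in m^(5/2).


sqrt(H_v) = 1.3817
VF = 15.895 * 1.3817 = 21.962 m^(5/2)

21.962 m^(5/2)


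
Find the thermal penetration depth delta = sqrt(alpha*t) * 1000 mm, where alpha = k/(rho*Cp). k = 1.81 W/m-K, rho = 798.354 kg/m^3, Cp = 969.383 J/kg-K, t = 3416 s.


alpha = 1.81 / (798.354 * 969.383) = 2.3388e-06 m^2/s
alpha * t = 0.0079892
delta = sqrt(0.0079892) * 1000 = 89.383 mm

89.383 mm


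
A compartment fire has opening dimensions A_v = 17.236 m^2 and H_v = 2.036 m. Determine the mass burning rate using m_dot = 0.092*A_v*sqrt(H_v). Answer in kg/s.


sqrt(H_v) = 1.4269
m_dot = 0.092 * 17.236 * 1.4269 = 2.2626 kg/s

2.2626 kg/s


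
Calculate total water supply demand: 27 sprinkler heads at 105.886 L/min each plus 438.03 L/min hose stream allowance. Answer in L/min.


Sprinkler demand = 27 * 105.886 = 2858.922 L/min
Total = 2858.922 + 438.03 = 3296.952 L/min

3296.952 L/min


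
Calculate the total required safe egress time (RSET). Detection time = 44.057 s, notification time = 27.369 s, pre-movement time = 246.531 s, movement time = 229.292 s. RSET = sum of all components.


Total = 44.057 + 27.369 + 246.531 + 229.292 = 547.249 s

547.249 s


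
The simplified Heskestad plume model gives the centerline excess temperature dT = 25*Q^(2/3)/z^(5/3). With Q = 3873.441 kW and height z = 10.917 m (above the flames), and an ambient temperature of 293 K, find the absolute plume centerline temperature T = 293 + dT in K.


Q^(2/3) = 246.64
z^(5/3) = 53.724
dT = 25 * 246.64 / 53.724 = 114.77 K
T = 293 + 114.77 = 407.77 K

407.77 K


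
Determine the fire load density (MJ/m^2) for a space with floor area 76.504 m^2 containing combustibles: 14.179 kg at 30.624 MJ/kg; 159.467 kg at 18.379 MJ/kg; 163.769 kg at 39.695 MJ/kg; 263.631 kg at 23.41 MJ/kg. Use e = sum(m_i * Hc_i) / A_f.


Total energy = 14.179*30.624 + 159.467*18.379 + 163.769*39.695 + 263.631*23.41
= 434.2177 + 2930.844 + 6500.810 + 6171.602
= 16037.47 MJ
e = 16037.47 / 76.504 = 209.63 MJ/m^2

209.63 MJ/m^2


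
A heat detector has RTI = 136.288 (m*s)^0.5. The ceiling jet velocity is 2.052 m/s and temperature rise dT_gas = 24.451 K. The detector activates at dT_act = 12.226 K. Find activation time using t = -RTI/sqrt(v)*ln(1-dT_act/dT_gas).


dT_act/dT_gas = 0.50002
ln(1 - 0.50002) = -0.69319
t = -136.288 / sqrt(2.052) * -0.69319 = 65.951 s

65.951 s


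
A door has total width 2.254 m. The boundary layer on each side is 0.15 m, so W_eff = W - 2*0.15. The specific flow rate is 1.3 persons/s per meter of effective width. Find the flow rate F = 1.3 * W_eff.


W_eff = 2.254 - 0.30 = 1.954 m
F = 1.3 * 1.954 = 2.5402 persons/s

2.5402 persons/s


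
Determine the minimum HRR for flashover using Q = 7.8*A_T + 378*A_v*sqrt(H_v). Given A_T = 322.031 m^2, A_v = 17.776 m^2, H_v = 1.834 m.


7.8*A_T = 2511.8
sqrt(H_v) = 1.3543
378*A_v*sqrt(H_v) = 9099.7
Q = 2511.8 + 9099.7 = 11612 kW

11612 kW


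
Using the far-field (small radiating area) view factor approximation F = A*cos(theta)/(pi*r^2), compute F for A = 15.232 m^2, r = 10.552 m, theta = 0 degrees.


cos(0 deg) = 1
pi*r^2 = 349.80
F = 15.232 * 1 / 349.80 = 0.043545

0.043545


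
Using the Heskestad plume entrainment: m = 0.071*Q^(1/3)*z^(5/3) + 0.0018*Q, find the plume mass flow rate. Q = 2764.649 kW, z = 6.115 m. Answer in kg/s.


Q^(1/3) = 14.035
z^(5/3) = 20.448
First term = 0.071 * 14.035 * 20.448 = 20.377
Second term = 0.0018 * 2764.649 = 4.9764
m = 25.353 kg/s

25.353 kg/s


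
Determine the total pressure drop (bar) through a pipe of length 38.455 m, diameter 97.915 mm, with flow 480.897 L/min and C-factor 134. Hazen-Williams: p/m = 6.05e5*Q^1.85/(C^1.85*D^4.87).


Q^1.85 = 91579
C^1.85 = 8612.8
D^4.87 = 4.9595e+09
p/m = 0.0012971 bar/m
p_total = 0.0012971 * 38.455 = 0.049880 bar

0.049880 bar


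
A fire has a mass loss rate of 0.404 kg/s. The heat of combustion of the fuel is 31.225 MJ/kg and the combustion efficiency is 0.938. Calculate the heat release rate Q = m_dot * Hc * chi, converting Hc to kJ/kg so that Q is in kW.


Hc = 31.225 MJ/kg = 31.225 * 1000 kJ/kg = 31225 kJ/kg
Q = 0.404 kg/s * 31225 kJ/kg * 0.938 = 11833 kW

11833 kW


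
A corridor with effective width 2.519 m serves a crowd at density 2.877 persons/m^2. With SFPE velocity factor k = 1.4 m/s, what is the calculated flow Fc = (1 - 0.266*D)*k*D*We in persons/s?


1 - 0.266*D = 1 - 0.266*2.877 = 0.23472
Fs = 0.23472 * 1.4 * 2.877 = 0.94540 persons/(s*m)
Fc = 0.94540 * 2.519 = 2.3815 persons/s

2.3815 persons/s


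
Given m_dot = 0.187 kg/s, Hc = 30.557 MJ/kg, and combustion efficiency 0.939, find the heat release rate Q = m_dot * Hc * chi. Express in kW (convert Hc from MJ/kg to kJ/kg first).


Hc = 30.557 MJ/kg = 30.557 * 1000 kJ/kg = 30557 kJ/kg
Q = 0.187 kg/s * 30557 kJ/kg * 0.939 = 5365.6 kW

5365.6 kW


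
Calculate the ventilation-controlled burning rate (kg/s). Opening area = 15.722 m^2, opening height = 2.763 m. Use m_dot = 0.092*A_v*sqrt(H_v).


sqrt(H_v) = 1.6622
m_dot = 0.092 * 15.722 * 1.6622 = 2.4043 kg/s

2.4043 kg/s


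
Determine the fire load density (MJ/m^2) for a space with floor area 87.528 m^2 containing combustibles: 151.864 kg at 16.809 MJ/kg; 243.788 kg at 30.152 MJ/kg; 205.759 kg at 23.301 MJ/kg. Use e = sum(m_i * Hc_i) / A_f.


Total energy = 151.864*16.809 + 243.788*30.152 + 205.759*23.301
= 2552.682 + 7350.696 + 4794.390
= 14697.77 MJ
e = 14697.77 / 87.528 = 167.92 MJ/m^2

167.92 MJ/m^2


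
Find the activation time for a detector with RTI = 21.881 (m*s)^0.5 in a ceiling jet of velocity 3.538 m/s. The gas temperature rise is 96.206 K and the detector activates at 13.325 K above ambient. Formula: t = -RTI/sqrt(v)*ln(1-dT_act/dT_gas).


dT_act/dT_gas = 0.13850
ln(1 - 0.13850) = -0.14909
t = -21.881 / sqrt(3.538) * -0.14909 = 1.7343 s

1.7343 s


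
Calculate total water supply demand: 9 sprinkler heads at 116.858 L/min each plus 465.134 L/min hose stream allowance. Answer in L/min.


Sprinkler demand = 9 * 116.858 = 1051.722 L/min
Total = 1051.722 + 465.134 = 1516.856 L/min

1516.856 L/min


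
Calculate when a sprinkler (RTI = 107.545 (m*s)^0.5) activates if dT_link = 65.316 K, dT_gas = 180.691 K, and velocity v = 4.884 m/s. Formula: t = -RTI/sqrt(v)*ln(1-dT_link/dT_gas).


dT_link/dT_gas = 0.36148
ln(1 - 0.36148) = -0.44860
t = -107.545 / sqrt(4.884) * -0.44860 = 21.830 s

21.830 s


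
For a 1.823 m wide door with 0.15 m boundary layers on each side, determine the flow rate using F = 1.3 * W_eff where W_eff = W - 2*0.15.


W_eff = 1.823 - 0.30 = 1.523 m
F = 1.3 * 1.523 = 1.9799 persons/s

1.9799 persons/s


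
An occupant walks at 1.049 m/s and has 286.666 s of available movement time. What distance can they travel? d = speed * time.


d = 1.049 * 286.666 = 300.71 m

300.71 m


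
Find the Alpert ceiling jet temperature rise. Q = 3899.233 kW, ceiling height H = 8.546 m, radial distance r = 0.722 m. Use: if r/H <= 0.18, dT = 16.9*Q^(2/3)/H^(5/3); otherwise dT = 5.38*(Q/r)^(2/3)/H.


r/H = 0.722 / 8.546 = 0.084484
r/H <= 0.18, so dT = 16.9*Q^(2/3)/H^(5/3)
Q^(2/3) = 247.73
H^(5/3) = 35.722
dT = 16.9 * 247.73 / 35.722 = 117.20 K

117.20 K


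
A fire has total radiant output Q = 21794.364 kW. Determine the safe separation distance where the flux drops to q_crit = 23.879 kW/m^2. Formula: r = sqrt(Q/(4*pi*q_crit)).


4*pi*q_crit = 300.07
Q/(4*pi*q_crit) = 72.630
r = sqrt(72.630) = 8.5223 m

8.5223 m


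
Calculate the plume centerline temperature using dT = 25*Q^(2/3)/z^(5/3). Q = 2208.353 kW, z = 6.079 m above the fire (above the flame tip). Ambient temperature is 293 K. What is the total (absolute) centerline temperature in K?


Q^(2/3) = 169.58
z^(5/3) = 20.248
dT = 25 * 169.58 / 20.248 = 209.38 K
T = 293 + 209.38 = 502.38 K

502.38 K


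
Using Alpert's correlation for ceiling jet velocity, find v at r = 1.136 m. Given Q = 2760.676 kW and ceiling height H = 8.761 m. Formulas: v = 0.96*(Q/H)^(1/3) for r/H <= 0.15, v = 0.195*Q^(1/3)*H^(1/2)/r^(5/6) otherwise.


r/H = 1.136 / 8.761 = 0.12967
r/H <= 0.15, so v = 0.96*(Q/H)^(1/3)
Q/H = 315.11
(Q/H)^(1/3) = 6.8049
v = 0.96 * 6.8049 = 6.5327 m/s

6.5327 m/s


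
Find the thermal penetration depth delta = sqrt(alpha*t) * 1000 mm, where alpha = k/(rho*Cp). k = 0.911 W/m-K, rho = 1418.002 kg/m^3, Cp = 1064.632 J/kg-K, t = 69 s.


alpha = 0.911 / (1418.002 * 1064.632) = 6.0345e-07 m^2/s
alpha * t = 4.1638e-05
delta = sqrt(4.1638e-05) * 1000 = 6.4528 mm

6.4528 mm


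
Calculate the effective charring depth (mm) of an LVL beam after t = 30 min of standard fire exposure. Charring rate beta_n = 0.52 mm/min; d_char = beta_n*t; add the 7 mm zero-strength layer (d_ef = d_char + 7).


d_char = 0.52 * 30 = 15.6 mm
d_ef = 15.6 + 1.0*7 = 22.6 mm

22.6 mm


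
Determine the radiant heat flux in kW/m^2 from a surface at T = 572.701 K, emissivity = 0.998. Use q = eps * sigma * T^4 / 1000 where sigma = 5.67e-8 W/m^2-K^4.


T^4 = 1.0758e+11
q = 0.998 * 5.67e-8 * 1.0758e+11 / 1000 = 6.0873 kW/m^2

6.0873 kW/m^2


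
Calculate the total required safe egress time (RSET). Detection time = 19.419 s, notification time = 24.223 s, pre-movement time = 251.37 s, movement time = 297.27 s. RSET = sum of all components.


Total = 19.419 + 24.223 + 251.37 + 297.27 = 592.282 s

592.282 s


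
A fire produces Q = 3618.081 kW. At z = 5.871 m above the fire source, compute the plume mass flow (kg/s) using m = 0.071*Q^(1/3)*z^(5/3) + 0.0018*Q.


Q^(1/3) = 15.352
z^(5/3) = 19.107
First term = 0.071 * 15.352 * 19.107 = 20.826
Second term = 0.0018 * 3618.081 = 6.5125
m = 27.338 kg/s

27.338 kg/s


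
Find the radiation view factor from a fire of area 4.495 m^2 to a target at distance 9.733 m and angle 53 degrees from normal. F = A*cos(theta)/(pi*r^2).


cos(53 deg) = 0.60182
pi*r^2 = 297.61
F = 4.495 * 0.60182 / 297.61 = 0.0090897

0.0090897


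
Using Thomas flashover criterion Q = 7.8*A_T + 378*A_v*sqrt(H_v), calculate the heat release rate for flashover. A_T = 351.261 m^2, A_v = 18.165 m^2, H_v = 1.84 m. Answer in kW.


7.8*A_T = 2739.8
sqrt(H_v) = 1.3565
378*A_v*sqrt(H_v) = 9314.0
Q = 2739.8 + 9314.0 = 12054 kW

12054 kW


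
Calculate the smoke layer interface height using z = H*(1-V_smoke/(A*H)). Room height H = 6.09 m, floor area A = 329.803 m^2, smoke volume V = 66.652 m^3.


V/(A*H) = 0.033185
1 - 0.033185 = 0.96682
z = 6.09 * 0.96682 = 5.8879 m

5.8879 m


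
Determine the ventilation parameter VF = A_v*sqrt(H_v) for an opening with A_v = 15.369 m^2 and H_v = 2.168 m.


sqrt(H_v) = 1.4724
VF = 15.369 * 1.4724 = 22.630 m^(5/2)

22.630 m^(5/2)


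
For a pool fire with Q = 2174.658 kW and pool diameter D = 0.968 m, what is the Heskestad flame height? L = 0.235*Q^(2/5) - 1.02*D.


Q^(2/5) = 21.625
0.235 * Q^(2/5) = 5.0819
1.02 * D = 0.98736
L = 4.0945 m

4.0945 m


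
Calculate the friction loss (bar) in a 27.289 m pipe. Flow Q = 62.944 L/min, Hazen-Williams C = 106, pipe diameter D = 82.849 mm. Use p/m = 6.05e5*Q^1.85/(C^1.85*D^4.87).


Q^1.85 = 2128.5
C^1.85 = 5582.3
D^4.87 = 2.1982e+09
p/m = 0.00010494 bar/m
p_total = 0.00010494 * 27.289 = 0.0028637 bar

0.0028637 bar


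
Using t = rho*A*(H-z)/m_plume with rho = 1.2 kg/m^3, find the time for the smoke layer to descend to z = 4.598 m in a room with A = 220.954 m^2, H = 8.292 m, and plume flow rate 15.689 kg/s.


H - z = 3.694 m
t = 1.2 * 220.954 * 3.694 / 15.689 = 62.429 s

62.429 s


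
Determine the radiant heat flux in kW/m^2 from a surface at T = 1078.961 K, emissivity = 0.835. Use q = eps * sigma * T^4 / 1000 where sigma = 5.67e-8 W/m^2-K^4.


T^4 = 1.3553e+12
q = 0.835 * 5.67e-8 * 1.3553e+12 / 1000 = 64.164 kW/m^2

64.164 kW/m^2


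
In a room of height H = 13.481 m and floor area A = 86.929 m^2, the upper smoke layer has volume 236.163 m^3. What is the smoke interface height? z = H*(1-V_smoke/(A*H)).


V/(A*H) = 0.20152
1 - 0.20152 = 0.79848
z = 13.481 * 0.79848 = 10.764 m

10.764 m


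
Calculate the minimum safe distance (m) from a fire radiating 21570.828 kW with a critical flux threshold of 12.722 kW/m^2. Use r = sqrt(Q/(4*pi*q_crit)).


4*pi*q_crit = 159.87
Q/(4*pi*q_crit) = 134.93
r = sqrt(134.93) = 11.616 m

11.616 m


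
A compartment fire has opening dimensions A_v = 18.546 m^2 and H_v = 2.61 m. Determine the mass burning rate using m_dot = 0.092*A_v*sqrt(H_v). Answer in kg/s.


sqrt(H_v) = 1.6155
m_dot = 0.092 * 18.546 * 1.6155 = 2.7565 kg/s

2.7565 kg/s


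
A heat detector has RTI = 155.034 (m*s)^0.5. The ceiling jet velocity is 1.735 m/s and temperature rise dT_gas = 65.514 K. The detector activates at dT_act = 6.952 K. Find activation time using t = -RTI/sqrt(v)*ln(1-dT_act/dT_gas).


dT_act/dT_gas = 0.10611
ln(1 - 0.10611) = -0.11218
t = -155.034 / sqrt(1.735) * -0.11218 = 13.203 s

13.203 s


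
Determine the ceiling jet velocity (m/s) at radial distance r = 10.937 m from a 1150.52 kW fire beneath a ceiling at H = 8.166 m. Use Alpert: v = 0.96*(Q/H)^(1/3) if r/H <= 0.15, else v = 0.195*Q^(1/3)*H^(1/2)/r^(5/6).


r/H = 10.937 / 8.166 = 1.3393
r/H > 0.15, so v = 0.195*Q^(1/3)*H^(1/2)/r^(5/6)
Q^(1/3) = 10.478
H^(1/2) = 2.8576
r^(5/6) = 7.3409
v = 0.195 * 10.478 * 2.8576 / 7.3409 = 0.79541 m/s

0.79541 m/s


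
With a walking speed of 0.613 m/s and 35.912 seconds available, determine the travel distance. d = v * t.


d = 0.613 * 35.912 = 22.014 m

22.014 m


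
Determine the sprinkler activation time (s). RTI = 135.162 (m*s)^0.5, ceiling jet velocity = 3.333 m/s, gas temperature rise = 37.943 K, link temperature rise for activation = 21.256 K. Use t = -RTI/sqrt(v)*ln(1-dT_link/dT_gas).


dT_link/dT_gas = 0.56021
ln(1 - 0.56021) = -0.82146
t = -135.162 / sqrt(3.333) * -0.82146 = 60.816 s

60.816 s
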